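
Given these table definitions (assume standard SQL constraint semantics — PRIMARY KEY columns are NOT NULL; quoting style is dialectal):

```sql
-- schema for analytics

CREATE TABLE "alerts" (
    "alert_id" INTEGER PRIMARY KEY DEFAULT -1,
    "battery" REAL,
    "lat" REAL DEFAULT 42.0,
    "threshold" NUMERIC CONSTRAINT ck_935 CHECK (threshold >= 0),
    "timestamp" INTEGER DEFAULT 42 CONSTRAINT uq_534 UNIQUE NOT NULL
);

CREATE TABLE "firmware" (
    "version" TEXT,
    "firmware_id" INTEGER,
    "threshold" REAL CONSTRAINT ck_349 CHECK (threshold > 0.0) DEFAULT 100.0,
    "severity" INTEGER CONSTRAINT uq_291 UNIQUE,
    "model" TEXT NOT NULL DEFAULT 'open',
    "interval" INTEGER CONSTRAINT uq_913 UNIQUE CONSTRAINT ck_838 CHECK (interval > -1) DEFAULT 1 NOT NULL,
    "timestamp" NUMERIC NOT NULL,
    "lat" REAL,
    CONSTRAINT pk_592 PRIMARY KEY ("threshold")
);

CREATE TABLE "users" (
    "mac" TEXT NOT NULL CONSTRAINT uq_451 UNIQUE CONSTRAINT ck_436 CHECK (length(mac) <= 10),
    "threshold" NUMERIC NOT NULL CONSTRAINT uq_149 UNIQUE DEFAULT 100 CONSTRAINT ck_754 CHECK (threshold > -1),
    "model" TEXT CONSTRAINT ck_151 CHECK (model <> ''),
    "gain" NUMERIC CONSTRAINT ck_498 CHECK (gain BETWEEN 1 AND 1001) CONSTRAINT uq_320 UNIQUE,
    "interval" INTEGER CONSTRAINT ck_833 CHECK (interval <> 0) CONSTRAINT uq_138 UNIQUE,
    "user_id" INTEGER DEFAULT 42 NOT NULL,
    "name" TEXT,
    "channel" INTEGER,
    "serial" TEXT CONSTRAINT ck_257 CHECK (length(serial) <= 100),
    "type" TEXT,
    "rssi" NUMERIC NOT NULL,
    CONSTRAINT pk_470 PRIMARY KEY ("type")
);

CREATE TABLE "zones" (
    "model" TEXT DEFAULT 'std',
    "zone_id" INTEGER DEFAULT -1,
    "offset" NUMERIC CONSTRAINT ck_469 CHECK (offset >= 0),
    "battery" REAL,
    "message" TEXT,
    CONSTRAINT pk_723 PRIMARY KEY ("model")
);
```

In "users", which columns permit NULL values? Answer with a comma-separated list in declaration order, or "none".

model, gain, interval, name, channel, serial

- mac: declared NOT NULL → not nullable.
- threshold: declared NOT NULL → not nullable.
- model: CHECK does not forbid NULL (a CHECK constraint passes when its expression is NULL) → nullable.
- gain: CHECK does not forbid NULL (a CHECK constraint passes when its expression is NULL) → nullable.
- interval: CHECK does not forbid NULL (a CHECK constraint passes when its expression is NULL) → nullable.
- user_id: declared NOT NULL → not nullable.
- name: no NOT NULL constraint applies → nullable.
- channel: no NOT NULL constraint applies → nullable.
- serial: CHECK does not forbid NULL (a CHECK constraint passes when its expression is NULL) → nullable.
- type: part of the PRIMARY KEY, which implies NOT NULL → not nullable.
- rssi: declared NOT NULL → not nullable.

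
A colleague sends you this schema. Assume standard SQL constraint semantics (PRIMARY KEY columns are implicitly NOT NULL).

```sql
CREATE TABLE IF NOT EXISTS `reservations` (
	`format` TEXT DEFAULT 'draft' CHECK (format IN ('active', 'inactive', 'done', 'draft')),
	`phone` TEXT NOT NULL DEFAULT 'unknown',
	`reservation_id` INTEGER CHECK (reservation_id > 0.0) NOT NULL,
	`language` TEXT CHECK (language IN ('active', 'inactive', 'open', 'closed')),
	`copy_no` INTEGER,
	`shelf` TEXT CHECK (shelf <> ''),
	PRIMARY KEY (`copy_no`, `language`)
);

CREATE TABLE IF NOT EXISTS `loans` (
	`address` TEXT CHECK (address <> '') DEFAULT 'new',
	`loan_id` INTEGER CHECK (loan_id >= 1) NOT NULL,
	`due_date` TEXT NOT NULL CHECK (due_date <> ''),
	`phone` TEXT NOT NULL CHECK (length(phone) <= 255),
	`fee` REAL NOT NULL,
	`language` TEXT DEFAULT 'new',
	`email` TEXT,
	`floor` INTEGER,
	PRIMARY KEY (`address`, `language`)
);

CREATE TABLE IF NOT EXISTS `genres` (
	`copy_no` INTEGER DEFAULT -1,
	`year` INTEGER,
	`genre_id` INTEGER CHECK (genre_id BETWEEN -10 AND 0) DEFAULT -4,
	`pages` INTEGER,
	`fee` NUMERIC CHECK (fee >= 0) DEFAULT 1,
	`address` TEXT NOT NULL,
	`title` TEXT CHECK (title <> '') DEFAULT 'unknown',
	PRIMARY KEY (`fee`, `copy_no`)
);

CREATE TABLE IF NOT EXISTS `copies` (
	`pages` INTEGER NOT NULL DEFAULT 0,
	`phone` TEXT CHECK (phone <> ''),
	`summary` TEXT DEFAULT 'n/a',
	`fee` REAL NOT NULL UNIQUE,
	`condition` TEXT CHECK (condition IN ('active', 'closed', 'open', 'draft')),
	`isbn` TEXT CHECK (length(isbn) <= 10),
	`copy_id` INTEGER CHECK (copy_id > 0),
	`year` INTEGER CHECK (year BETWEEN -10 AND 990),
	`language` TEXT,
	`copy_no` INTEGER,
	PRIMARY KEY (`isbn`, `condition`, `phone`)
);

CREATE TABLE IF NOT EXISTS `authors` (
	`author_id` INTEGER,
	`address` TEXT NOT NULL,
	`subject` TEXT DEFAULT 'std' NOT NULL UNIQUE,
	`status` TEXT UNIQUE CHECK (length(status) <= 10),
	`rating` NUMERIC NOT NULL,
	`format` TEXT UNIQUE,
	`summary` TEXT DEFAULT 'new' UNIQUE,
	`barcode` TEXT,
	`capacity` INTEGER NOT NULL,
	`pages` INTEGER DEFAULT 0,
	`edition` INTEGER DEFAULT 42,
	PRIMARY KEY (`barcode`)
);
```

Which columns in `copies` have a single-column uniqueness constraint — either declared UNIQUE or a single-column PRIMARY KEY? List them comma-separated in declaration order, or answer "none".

fee

- pages: no UNIQUE or single-column PK constraint.
- phone: part of a composite PRIMARY KEY — only the tuple is unique, not this column on its own.
- summary: no UNIQUE or single-column PK constraint.
- fee: declared UNIQUE → unique.
- condition: part of a composite PRIMARY KEY — only the tuple is unique, not this column on its own.
- isbn: part of a composite PRIMARY KEY — only the tuple is unique, not this column on its own.
- copy_id: no UNIQUE or single-column PK constraint.
- year: no UNIQUE or single-column PK constraint.
- language: no UNIQUE or single-column PK constraint.
- copy_no: no UNIQUE or single-column PK constraint.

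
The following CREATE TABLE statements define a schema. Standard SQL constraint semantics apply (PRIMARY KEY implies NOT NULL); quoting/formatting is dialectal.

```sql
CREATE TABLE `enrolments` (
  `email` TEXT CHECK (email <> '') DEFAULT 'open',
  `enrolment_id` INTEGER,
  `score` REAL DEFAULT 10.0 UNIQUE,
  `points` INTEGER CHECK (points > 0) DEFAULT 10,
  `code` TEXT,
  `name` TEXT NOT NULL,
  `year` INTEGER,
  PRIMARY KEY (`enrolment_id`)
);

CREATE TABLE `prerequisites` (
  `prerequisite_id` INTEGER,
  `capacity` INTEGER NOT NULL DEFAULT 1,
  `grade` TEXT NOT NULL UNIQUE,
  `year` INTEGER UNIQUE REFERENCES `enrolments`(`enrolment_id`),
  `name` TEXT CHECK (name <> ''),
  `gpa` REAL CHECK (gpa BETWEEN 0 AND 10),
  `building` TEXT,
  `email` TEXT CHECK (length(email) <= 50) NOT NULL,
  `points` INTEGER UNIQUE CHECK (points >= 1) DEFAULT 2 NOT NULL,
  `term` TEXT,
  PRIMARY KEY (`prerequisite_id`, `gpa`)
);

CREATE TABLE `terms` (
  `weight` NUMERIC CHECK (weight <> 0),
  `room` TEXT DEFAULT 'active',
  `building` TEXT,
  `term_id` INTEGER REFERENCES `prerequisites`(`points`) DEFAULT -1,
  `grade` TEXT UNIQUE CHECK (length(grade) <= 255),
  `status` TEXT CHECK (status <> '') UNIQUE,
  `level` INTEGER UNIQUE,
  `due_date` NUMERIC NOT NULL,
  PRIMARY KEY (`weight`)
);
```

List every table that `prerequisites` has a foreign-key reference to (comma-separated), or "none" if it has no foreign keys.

enrolments

- year REFERENCES enrolments(enrolment_id).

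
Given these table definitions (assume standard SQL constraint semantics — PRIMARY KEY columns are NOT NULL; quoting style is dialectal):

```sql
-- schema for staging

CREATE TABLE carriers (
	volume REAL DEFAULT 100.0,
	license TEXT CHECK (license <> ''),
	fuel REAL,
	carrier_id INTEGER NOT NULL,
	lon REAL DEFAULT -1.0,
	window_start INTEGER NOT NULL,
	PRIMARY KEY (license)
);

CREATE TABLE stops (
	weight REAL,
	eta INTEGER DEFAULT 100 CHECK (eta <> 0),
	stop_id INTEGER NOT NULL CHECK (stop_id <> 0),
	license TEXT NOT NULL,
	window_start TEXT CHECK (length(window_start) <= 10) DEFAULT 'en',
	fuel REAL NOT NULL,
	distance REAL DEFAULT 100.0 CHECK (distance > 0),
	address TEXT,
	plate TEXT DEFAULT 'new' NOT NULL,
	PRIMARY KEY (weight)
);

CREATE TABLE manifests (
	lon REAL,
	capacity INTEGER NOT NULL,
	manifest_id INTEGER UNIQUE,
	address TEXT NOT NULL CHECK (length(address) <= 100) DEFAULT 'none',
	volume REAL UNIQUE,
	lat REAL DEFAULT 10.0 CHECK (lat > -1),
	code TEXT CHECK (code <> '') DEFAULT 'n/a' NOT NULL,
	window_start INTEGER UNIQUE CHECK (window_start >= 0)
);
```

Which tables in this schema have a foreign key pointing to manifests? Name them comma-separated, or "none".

none

No REFERENCES clause anywhere in the schema names manifests.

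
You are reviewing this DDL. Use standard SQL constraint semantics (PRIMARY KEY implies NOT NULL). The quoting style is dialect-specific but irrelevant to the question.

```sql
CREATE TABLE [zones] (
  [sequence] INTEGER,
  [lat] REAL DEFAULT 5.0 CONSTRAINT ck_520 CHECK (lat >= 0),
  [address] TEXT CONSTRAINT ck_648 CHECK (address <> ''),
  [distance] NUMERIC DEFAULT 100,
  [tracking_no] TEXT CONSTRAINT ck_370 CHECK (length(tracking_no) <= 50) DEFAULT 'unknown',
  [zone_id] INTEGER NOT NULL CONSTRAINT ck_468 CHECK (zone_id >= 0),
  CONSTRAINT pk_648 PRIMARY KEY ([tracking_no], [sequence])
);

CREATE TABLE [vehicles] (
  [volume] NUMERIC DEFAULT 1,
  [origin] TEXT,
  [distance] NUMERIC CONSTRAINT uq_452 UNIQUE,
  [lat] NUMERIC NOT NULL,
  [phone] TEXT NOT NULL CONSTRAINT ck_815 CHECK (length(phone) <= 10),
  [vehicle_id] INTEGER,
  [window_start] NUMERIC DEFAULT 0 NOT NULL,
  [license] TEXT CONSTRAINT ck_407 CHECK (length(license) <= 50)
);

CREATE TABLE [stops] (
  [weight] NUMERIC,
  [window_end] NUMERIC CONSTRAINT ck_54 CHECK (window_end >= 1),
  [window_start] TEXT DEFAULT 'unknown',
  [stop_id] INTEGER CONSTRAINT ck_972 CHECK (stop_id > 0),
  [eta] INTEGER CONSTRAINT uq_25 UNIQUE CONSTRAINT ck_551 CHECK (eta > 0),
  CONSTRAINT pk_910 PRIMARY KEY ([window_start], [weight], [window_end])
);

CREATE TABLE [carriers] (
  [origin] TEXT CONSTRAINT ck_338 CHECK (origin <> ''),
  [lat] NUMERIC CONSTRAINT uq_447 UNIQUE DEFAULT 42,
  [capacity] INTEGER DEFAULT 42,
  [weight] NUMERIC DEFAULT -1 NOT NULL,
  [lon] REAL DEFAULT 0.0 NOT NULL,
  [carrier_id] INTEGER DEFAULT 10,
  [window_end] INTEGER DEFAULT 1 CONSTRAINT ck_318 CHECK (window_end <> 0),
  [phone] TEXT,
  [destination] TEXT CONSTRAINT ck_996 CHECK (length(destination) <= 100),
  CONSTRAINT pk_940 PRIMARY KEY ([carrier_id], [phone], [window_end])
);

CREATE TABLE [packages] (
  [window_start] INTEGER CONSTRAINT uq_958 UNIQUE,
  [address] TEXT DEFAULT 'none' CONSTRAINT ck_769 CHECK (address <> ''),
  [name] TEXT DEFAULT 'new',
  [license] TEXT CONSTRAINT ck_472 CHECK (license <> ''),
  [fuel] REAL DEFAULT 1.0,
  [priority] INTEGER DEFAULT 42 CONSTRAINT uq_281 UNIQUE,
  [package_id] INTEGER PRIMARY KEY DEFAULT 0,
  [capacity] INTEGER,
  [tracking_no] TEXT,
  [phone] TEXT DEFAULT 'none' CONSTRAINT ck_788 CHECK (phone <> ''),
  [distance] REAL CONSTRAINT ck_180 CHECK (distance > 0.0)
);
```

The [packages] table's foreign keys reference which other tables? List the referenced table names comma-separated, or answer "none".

No column in packages has a REFERENCES clause.

none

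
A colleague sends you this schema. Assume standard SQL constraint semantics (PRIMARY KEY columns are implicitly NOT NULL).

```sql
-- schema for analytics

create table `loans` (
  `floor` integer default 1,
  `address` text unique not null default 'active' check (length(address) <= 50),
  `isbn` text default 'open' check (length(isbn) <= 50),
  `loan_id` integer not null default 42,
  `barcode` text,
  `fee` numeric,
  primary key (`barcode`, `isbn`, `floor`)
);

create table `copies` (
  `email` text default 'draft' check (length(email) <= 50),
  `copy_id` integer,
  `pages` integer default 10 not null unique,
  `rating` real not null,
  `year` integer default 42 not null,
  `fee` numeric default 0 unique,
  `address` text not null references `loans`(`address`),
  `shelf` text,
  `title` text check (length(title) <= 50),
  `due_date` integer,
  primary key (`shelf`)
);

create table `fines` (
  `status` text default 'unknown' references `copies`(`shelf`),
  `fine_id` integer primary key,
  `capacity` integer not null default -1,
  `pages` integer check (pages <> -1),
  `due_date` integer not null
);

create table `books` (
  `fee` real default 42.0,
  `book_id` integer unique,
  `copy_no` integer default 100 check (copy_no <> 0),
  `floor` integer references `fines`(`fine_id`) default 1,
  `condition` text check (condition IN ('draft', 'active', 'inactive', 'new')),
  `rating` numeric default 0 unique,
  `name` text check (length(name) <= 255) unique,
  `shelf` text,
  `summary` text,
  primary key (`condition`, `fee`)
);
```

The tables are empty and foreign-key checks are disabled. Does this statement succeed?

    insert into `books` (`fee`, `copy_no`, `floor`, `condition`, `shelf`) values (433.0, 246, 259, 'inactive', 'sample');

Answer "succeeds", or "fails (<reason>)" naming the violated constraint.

NOT NULL columns: condition is supplied; fee is supplied.
CHECK constraints: 246 satisfies (copy_no <> 0); 'inactive' satisfies (condition IN ('draft', 'active', 'inactive', 'new')).
No constraint is violated.

succeeds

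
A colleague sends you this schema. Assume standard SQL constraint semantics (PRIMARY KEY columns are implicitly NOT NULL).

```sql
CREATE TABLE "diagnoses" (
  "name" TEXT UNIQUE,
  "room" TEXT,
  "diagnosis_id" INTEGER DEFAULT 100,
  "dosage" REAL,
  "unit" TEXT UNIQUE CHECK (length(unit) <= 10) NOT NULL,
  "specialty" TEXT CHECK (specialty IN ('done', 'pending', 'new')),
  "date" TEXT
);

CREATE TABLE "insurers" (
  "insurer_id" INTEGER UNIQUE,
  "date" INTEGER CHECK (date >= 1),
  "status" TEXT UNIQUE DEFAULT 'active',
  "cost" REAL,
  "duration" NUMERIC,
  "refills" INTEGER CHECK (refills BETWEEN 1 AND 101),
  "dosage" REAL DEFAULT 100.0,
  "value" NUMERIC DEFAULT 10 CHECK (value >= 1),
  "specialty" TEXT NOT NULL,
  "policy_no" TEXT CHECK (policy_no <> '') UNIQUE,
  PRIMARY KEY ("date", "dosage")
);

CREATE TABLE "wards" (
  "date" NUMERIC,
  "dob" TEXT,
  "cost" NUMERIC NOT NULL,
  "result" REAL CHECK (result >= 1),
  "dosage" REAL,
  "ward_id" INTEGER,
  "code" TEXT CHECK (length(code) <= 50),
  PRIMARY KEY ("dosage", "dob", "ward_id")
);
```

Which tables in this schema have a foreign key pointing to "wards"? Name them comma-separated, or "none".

No REFERENCES clause anywhere in the schema names wards.

none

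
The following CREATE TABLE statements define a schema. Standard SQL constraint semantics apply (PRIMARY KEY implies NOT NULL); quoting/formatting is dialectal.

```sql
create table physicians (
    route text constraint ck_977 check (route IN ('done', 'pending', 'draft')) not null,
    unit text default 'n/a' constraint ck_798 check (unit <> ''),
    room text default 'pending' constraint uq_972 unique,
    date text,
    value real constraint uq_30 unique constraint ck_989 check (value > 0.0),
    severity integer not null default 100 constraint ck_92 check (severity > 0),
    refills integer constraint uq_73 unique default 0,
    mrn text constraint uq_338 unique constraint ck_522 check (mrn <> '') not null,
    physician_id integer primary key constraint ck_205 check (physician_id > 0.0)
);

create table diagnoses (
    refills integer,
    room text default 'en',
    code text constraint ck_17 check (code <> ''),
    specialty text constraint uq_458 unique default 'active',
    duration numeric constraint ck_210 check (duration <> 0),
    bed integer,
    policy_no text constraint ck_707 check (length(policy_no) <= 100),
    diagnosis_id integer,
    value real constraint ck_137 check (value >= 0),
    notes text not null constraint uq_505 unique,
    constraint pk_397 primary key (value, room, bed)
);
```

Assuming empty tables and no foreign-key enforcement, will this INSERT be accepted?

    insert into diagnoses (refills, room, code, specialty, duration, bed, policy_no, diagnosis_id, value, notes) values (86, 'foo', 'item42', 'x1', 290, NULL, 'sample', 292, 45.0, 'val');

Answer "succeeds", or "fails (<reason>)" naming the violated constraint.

bed is explicitly set to NULL, but bed is part of the PRIMARY KEY (implied NOT NULL).

fails (NOT NULL on bed)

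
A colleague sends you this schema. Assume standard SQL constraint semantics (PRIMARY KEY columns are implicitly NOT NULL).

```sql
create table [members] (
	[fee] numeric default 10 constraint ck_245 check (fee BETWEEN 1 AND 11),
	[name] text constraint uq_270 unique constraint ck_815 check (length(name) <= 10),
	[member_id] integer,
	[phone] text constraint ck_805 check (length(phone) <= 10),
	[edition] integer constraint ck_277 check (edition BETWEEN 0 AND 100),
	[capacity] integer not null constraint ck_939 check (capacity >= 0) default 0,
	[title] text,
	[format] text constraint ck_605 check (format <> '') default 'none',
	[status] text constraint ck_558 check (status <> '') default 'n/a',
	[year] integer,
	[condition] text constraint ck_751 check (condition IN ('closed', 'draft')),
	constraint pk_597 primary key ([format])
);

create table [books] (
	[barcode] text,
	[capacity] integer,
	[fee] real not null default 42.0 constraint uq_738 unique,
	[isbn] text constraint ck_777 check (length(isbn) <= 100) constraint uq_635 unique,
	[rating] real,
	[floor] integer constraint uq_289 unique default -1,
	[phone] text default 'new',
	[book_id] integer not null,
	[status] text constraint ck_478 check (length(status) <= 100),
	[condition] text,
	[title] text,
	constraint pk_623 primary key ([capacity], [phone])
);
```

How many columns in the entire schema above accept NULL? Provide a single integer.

16

members: 9 nullable (fee, name, member_id, phone, edition, title, status, year, condition — PK (format) and explicit NOT NULL columns excluded).
books: 7 nullable (barcode, isbn, rating, floor, status, condition, title — PK (capacity, phone) and explicit NOT NULL columns excluded).
Total: 9 + 7 = 16.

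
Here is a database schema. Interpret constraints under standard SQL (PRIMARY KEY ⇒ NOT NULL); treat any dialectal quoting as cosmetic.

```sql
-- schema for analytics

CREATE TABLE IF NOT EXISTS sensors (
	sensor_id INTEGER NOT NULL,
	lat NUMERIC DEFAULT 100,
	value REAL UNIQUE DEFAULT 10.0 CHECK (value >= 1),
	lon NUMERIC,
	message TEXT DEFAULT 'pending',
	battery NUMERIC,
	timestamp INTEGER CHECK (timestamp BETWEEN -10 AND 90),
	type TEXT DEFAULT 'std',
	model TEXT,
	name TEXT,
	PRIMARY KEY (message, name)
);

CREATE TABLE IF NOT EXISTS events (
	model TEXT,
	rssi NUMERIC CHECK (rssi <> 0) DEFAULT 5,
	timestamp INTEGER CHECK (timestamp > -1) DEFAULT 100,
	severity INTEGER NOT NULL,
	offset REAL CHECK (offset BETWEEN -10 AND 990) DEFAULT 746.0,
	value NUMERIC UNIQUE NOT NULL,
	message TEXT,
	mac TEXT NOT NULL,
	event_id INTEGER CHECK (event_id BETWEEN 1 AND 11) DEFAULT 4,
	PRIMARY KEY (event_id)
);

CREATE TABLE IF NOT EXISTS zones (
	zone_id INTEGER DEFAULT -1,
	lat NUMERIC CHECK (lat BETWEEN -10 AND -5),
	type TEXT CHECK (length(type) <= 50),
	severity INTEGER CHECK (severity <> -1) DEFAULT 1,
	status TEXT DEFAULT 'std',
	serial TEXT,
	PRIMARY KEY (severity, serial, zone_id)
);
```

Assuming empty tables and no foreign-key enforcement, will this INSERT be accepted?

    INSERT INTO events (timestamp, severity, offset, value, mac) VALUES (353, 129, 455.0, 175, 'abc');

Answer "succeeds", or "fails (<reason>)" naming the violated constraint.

succeeds

NOT NULL columns: event_id defaults to 4; mac is supplied; severity is supplied; value is supplied.
CHECK constraints: 353 satisfies (timestamp > -1); 455.0 satisfies (offset BETWEEN -10 AND 990).
No constraint is violated.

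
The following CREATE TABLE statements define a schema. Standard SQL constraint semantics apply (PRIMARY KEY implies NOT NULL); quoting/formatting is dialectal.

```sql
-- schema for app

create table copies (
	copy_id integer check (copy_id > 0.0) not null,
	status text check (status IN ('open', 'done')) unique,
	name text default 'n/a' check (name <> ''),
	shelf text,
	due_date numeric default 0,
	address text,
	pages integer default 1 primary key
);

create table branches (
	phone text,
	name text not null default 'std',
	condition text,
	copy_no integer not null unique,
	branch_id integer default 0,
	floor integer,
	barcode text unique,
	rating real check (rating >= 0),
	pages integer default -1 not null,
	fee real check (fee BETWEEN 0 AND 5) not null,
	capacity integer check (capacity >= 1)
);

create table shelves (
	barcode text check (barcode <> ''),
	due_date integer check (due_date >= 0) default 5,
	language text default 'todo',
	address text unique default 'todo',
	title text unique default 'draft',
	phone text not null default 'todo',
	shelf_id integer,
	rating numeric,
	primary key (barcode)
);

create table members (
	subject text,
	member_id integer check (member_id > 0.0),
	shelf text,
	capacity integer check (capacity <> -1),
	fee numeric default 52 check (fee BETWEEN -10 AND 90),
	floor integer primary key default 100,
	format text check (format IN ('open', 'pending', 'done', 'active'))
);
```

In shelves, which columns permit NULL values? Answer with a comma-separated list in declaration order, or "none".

due_date, language, address, title, shelf_id, rating

- barcode: part of the PRIMARY KEY, which implies NOT NULL → not nullable.
- due_date: CHECK does not forbid NULL (a CHECK constraint passes when its expression is NULL) → nullable.
- language: DEFAULT only fills an omitted column; an explicit NULL is still allowed → nullable.
- address: UNIQUE does not imply NOT NULL → nullable.
- title: UNIQUE does not imply NOT NULL → nullable.
- phone: declared NOT NULL → not nullable.
- shelf_id: no NOT NULL constraint applies → nullable.
- rating: no NOT NULL constraint applies → nullable.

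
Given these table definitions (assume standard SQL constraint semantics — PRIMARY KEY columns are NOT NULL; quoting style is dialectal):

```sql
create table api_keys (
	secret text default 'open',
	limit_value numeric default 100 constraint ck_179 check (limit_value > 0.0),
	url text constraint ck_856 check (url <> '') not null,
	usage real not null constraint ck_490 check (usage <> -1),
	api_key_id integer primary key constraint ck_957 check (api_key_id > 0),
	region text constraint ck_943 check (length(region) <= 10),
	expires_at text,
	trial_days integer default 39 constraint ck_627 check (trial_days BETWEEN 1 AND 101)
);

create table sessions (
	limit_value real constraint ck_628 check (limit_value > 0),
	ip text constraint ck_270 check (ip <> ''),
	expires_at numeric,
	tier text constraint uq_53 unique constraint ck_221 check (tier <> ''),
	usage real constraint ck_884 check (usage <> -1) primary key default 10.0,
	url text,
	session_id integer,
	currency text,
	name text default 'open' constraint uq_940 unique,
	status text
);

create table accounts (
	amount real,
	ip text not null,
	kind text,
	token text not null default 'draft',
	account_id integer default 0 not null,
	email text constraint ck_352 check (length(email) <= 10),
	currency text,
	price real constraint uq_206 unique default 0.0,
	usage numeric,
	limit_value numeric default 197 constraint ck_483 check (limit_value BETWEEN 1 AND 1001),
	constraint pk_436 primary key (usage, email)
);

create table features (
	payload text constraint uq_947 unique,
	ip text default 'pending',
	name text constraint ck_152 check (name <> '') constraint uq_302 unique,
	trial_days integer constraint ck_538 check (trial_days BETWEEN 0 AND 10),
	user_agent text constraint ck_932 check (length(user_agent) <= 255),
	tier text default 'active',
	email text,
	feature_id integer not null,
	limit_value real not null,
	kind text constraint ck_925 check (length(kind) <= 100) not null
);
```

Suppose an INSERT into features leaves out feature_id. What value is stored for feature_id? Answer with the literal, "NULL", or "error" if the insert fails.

error

feature_id has no DEFAULT clause.
Omitting it would insert NULL, but it is declared NOT NULL, so the INSERT fails.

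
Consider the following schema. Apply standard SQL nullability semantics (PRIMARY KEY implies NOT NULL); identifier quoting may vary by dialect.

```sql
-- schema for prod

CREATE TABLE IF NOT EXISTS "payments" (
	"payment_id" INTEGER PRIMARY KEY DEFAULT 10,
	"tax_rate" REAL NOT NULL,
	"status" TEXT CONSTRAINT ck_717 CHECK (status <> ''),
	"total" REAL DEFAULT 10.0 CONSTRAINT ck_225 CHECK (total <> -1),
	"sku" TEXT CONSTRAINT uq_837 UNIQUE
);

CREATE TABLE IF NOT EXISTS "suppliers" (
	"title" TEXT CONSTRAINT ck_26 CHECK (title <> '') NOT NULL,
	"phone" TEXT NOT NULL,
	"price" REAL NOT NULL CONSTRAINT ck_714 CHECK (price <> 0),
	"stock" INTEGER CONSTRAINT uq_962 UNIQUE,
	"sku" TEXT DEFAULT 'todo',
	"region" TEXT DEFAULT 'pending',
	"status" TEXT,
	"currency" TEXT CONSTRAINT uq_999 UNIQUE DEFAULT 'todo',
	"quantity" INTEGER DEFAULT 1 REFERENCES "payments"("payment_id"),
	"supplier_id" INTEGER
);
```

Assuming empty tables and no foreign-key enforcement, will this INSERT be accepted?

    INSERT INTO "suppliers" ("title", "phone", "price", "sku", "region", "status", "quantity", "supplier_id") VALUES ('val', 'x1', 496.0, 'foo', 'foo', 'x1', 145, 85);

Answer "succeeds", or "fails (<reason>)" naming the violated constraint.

succeeds

NOT NULL columns: phone is supplied; price is supplied; title is supplied.
CHECK constraints: 'val' satisfies (title <> ''); 496.0 satisfies (price <> 0).
No constraint is violated.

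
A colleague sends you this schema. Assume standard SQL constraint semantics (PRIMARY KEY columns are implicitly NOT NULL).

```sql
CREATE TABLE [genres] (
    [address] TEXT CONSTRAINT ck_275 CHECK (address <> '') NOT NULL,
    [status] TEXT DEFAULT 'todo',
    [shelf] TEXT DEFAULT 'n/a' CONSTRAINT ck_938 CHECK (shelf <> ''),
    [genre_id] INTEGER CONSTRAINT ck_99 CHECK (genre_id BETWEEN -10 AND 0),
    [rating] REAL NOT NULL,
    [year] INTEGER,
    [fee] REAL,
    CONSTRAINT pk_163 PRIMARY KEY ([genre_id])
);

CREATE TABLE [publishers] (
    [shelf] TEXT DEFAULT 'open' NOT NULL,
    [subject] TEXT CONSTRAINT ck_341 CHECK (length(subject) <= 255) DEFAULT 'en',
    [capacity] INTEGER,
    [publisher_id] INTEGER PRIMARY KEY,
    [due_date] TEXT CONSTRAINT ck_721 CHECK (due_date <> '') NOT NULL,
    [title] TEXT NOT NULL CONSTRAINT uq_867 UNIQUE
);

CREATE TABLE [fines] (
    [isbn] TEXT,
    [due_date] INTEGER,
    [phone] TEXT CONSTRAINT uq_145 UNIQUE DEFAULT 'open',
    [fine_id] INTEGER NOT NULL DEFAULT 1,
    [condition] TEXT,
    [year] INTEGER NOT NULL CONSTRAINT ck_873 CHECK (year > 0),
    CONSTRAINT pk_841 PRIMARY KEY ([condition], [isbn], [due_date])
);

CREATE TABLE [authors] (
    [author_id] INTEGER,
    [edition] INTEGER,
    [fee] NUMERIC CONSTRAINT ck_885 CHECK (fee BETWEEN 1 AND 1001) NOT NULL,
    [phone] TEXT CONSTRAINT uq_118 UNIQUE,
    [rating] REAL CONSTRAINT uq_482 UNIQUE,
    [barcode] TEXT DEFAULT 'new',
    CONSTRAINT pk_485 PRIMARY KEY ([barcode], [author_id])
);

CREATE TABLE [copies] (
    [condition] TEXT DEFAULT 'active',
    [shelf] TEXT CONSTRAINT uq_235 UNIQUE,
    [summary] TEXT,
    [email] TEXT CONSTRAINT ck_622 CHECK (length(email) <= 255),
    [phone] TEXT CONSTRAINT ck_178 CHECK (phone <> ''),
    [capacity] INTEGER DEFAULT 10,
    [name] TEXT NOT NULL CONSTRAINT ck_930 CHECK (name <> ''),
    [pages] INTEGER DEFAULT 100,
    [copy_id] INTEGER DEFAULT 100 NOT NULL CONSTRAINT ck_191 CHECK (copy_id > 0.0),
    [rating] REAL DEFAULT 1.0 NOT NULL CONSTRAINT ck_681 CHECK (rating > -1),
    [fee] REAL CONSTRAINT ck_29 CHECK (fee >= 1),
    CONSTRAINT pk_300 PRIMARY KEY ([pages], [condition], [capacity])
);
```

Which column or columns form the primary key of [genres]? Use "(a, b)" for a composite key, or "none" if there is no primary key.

genre_id

genre_id is declared PRIMARY KEY as a table-level PRIMARY KEY clause.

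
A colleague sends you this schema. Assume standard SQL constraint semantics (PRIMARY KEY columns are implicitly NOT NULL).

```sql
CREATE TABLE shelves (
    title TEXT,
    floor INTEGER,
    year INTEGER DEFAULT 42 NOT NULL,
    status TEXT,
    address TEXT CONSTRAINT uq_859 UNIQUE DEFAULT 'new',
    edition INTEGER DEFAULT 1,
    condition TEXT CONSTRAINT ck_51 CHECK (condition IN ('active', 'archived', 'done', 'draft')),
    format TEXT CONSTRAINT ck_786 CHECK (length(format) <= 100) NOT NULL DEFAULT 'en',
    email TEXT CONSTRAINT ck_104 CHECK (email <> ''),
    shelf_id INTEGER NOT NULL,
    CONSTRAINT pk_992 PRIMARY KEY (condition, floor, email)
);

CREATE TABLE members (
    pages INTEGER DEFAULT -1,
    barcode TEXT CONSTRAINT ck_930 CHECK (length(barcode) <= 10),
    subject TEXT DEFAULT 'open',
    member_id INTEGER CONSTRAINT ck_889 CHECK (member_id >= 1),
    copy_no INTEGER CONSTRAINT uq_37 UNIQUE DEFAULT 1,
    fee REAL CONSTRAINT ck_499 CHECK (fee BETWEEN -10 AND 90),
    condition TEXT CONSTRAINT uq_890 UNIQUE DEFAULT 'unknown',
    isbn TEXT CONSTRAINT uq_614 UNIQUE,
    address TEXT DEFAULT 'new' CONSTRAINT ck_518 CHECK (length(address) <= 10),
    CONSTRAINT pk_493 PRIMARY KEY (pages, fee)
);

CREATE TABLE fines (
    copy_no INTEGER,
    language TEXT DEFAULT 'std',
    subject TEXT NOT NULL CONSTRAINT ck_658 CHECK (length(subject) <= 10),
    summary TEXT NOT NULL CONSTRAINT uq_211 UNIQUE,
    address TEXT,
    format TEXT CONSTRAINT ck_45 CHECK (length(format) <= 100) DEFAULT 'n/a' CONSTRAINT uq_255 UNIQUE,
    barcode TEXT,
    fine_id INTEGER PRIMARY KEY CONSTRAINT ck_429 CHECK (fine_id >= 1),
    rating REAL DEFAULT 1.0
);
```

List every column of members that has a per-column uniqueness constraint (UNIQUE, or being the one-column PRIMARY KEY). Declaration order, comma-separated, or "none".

copy_no, condition, isbn

- pages: part of a composite PRIMARY KEY — only the tuple is unique, not this column on its own.
- barcode: no UNIQUE or single-column PK constraint.
- subject: no UNIQUE or single-column PK constraint.
- member_id: no UNIQUE or single-column PK constraint.
- copy_no: declared UNIQUE → unique.
- fee: part of a composite PRIMARY KEY — only the tuple is unique, not this column on its own.
- condition: declared UNIQUE → unique.
- isbn: declared UNIQUE → unique.
- address: no UNIQUE or single-column PK constraint.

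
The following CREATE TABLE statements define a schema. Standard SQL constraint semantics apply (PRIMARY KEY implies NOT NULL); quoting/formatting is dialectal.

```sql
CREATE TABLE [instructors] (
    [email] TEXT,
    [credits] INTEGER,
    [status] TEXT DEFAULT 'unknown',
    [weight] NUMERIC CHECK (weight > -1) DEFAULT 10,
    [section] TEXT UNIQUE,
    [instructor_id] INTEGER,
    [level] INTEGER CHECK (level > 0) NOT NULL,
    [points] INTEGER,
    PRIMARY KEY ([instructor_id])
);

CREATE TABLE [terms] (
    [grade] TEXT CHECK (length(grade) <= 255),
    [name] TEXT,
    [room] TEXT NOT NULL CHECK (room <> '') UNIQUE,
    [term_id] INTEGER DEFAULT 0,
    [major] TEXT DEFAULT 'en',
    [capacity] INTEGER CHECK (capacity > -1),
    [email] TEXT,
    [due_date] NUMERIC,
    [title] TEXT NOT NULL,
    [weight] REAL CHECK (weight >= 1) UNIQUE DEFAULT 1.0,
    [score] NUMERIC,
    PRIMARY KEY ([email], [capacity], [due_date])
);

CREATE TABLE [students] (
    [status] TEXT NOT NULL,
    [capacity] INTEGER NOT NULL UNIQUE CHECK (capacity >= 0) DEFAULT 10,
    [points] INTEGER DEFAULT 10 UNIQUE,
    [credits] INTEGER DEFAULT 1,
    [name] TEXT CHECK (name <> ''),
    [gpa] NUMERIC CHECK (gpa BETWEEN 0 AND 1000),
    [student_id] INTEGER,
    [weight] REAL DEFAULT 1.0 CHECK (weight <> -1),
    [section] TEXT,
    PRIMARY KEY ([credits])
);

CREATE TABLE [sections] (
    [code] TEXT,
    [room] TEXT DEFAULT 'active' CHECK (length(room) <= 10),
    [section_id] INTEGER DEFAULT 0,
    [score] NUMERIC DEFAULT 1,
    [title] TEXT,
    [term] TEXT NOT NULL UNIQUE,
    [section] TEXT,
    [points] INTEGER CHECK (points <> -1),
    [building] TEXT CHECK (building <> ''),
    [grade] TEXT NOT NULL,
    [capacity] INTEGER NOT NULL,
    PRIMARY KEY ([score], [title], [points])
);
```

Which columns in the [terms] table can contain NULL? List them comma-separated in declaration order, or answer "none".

grade, name, term_id, major, weight, score

- grade: CHECK does not forbid NULL (a CHECK constraint passes when its expression is NULL) → nullable.
- name: no NOT NULL constraint applies → nullable.
- room: declared NOT NULL → not nullable.
- term_id: DEFAULT only fills an omitted column; an explicit NULL is still allowed → nullable.
- major: DEFAULT only fills an omitted column; an explicit NULL is still allowed → nullable.
- capacity: part of the PRIMARY KEY, which implies NOT NULL → not nullable.
- email: part of the PRIMARY KEY, which implies NOT NULL → not nullable.
- due_date: part of the PRIMARY KEY, which implies NOT NULL → not nullable.
- title: declared NOT NULL → not nullable.
- weight: CHECK does not forbid NULL (a CHECK constraint passes when its expression is NULL) → nullable.
- score: no NOT NULL constraint applies → nullable.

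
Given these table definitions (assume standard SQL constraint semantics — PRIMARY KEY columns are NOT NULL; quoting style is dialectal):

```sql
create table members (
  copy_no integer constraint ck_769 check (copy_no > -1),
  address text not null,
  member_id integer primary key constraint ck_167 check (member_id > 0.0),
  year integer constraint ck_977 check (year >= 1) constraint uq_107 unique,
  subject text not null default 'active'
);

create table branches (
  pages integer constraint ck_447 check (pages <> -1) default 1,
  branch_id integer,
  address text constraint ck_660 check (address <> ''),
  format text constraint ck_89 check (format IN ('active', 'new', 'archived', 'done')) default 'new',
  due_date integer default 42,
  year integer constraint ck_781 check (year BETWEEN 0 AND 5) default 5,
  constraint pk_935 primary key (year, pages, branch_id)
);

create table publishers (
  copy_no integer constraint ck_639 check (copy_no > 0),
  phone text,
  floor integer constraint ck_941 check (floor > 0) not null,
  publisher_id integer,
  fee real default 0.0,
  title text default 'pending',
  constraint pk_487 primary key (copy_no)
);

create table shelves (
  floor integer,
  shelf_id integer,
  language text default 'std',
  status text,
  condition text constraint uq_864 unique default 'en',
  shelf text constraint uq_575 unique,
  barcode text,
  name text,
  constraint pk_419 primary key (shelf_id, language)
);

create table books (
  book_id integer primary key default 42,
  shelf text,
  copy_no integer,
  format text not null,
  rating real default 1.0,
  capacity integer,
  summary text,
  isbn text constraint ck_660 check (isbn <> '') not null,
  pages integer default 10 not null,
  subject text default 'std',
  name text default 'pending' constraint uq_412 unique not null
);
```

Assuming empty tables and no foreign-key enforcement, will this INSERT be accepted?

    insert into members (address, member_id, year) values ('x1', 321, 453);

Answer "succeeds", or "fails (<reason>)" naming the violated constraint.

succeeds

NOT NULL columns: address is supplied; member_id is supplied; subject defaults to 'active'.
CHECK constraints: 321 satisfies (member_id > 0.0); 453 satisfies (year >= 1).
No constraint is violated.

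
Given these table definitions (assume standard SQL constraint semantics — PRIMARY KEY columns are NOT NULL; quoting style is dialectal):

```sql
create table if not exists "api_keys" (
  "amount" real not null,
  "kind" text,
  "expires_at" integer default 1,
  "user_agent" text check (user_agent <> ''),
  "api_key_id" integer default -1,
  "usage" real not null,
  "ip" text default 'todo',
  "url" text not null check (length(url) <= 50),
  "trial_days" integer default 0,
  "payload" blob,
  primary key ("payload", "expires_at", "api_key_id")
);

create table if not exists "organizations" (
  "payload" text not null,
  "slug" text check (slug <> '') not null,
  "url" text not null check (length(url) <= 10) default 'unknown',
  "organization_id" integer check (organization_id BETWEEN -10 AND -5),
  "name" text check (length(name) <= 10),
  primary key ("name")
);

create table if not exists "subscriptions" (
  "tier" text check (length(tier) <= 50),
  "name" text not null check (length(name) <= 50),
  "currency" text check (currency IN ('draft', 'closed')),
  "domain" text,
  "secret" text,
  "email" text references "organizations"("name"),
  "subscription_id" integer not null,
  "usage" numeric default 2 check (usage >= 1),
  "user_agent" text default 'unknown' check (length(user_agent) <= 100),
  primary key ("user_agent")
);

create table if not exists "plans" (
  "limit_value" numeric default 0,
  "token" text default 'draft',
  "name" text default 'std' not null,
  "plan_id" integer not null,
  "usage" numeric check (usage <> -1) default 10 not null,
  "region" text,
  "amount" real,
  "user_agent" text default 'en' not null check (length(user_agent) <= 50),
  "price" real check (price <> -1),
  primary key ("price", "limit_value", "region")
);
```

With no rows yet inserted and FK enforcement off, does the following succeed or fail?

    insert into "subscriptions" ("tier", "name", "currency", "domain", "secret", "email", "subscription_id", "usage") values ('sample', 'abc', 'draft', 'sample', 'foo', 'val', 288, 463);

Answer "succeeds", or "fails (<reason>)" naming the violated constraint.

NOT NULL columns: name is supplied; subscription_id is supplied; user_agent defaults to 'unknown'.
CHECK constraints: 'sample' satisfies (length(tier) <= 50); 'abc' satisfies (length(name) <= 50); 'draft' satisfies (currency IN ('draft', 'closed')); 463 satisfies (usage >= 1).
No constraint is violated.

succeeds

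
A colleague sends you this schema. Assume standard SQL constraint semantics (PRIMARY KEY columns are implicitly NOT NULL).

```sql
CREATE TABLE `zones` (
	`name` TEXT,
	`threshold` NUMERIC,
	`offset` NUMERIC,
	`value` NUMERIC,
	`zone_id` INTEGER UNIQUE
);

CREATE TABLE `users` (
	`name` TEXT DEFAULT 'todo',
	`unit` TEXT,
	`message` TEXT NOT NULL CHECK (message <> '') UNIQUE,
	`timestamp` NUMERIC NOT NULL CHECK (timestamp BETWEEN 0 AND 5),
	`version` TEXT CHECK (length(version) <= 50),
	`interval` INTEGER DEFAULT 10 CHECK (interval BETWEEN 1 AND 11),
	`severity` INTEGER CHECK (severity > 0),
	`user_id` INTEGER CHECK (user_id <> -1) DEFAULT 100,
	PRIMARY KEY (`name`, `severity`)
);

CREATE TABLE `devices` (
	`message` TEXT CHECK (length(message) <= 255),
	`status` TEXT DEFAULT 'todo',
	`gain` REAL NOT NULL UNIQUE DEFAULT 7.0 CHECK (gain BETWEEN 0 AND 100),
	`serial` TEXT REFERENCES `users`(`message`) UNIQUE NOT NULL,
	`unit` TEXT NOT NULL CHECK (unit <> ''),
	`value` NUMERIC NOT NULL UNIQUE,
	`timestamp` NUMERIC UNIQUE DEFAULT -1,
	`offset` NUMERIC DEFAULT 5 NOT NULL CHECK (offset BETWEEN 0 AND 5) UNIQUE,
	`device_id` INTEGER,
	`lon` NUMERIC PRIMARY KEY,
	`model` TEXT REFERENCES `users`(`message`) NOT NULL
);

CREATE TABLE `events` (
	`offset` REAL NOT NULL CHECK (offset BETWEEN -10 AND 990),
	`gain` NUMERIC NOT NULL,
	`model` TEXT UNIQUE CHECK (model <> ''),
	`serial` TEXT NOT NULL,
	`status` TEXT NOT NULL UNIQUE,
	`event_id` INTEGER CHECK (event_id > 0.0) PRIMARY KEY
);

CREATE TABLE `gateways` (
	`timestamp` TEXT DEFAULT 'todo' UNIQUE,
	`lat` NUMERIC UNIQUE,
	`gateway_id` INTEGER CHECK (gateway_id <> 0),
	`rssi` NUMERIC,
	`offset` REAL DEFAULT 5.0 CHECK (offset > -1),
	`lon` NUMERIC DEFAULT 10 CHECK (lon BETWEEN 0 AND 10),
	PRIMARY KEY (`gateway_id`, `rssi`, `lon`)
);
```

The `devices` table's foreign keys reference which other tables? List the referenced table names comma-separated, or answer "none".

- serial REFERENCES users(message).
- model REFERENCES users(message).

users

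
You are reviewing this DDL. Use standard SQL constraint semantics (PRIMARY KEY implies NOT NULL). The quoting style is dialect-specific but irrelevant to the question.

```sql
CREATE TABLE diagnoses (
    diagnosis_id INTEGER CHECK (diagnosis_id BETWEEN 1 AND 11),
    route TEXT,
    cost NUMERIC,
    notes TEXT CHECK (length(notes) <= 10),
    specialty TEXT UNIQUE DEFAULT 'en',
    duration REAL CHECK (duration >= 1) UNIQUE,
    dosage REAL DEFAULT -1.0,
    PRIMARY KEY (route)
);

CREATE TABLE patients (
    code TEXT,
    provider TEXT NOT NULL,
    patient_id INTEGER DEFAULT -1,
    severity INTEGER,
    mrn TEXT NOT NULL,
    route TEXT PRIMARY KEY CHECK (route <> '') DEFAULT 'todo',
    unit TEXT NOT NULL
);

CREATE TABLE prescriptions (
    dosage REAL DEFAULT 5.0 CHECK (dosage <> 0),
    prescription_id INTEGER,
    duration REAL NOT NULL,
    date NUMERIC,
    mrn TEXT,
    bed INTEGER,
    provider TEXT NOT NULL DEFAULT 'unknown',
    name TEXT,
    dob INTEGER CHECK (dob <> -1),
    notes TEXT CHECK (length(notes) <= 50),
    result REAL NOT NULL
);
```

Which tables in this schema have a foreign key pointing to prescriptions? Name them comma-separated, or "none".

none

No REFERENCES clause anywhere in the schema names prescriptions.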